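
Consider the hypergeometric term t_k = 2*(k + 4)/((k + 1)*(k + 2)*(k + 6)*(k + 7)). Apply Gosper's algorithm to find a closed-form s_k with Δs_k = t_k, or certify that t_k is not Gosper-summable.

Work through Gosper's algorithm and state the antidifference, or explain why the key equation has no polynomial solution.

t_(k+1)/t_k = (k + 1)*(k + 5)*(k + 6)/((k + 3)*(k + 4)*(k + 8)).
Factor: A=k + 1; B=k + 8; C=k**4 + 16*k**3 + 95*k**2 + 248*k + 240.
Need (k + 1)·f(k+1) − (k + 7)·f(k) = k**4 + 16*k**3 + 95*k**2 + 248*k + 240.
deg f ≤ 6 (via 1,1,4).
Solve for f: f(k) = k*(k + 2)*(k + 3)*(k + 4)*(k + 5)*(k + 7)/12 (degree 6 ≤ 6).
Certificate R = B(k−1)f/C = k*(k + 2)*(k + 7)**2/(12*(k + 4)) gives s_k = k*(k + 7)/(6*(k**2 + 7*k + 6)).
s_(k+1) − s_k = 2*(k + 4)/(k**4 + 16*k**3 + 83*k**2 + 152*k + 84) = t_k.

s_k = k*(k + 7)/(6*(k**2 + 7*k + 6))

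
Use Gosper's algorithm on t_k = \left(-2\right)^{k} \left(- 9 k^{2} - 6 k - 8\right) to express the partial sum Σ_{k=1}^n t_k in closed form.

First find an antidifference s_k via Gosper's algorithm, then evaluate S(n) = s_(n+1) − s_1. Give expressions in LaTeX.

S(n) = - 6 \left(-2\right)^{n} n^{2} - 8 \left(-2\right)^{n} n - 6 \left(-2\right)^{n} + 6

Compute t_(k+1)/t_k: get 2*(-9*k**2 - 24*k - 23)/(9*k**2 + 6*k + 8).
Take A(k)=-2, B(k)=1, C(k)=k**2 + 2*k/3 + 8/9.
Set up (-2)·f(k+1) − (1)·f(k) − (k**2 + 2*k/3 + 8/9) = 0.
Bound: deg f ≤ 2.
Solve for f: f(k) = -(3*k**2 - 2*k + 2)/9 (degree 2 ≤ 2).
So s_k = (B(k−1)f/C)·t_k = (-(3*k**2 - 2*k + 2)/(9*k**2 + 6*k + 8))·t_k = (-2)**k*(3*k**2 - 2*k + 2).
Check: Δs_k = (-2)**k*(-9*k**2 - 6*k - 8). ✓
Evaluate: s_(n+1) = (-2)**(n + 1)*(3*n**2 + 4*n + 3); subtract s_(1) = -6 ⇒ S(n) = -6*(-2)**n*n**2 - 8*(-2)**n*n - 6*(-2)**n + 6.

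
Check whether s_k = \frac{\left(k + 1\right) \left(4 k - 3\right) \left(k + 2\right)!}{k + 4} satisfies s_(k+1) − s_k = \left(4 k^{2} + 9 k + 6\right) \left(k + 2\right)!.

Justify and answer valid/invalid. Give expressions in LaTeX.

s_(k+1) = (k + 2)*(4*k + 1)*factorial(k + 3)/(k + 5)
s_(k+1) − s_k = (4*k**4 + 33*k**3 + 92*k**2 + 120*k + 39)*factorial(k + 2)/((k + 4)*(k + 5))
(s_(k+1) − s_k) − t_k = -3*(4*k**3 + 25*k**2 + 38*k + 27)*factorial(k + 2)/((k + 4)*(k + 5))

Invalid: residual - \frac{3 \left(4 k^{3} + 25 k^{2} + 38 k + 27\right) \left(k + 2\right)!}{\left(k + 4\right) \left(k + 5\right)} ≠ 0.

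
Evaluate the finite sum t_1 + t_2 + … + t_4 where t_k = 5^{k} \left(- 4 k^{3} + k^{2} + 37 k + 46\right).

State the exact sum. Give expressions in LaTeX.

Compute t_(k+1)/t_k: get 5*(4*k**3 + 11*k**2 - 27*k - 80)/(4*k**3 - k**2 - 37*k - 46).
So A=5 and B=1, with C=k**3 - k**2/4 - 37*k/4 - 23/2.
Need (5)·f(k+1) − (1)·f(k) = k**3 - k**2/4 - 37*k/4 - 23/2.
deg f ≤ 3 (via 0,0,3).
Match coefficients ⇒ f(k) = (k**3 - 4*k**2 - 3*k - 4)/4.
So s_k = (B(k−1)f/C)·t_k = ((k**3 - 4*k**2 - 3*k - 4)/(4*k**3 - k**2 - 37*k - 46))·t_k = 5**k*(-k**3 + 4*k**2 + 3*k + 4).
Δs = 5**k*(-4*k**3 + k**2 + 37*k + 46), as required.
Σ_(k=1)^(4) t_k = s_(5) − s_(1) = -18750 − (50) = -18800.

Σ = -18800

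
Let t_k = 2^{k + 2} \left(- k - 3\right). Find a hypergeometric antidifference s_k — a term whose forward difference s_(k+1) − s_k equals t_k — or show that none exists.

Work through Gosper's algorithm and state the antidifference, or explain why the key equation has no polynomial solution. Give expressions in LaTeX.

t_(k+1)/t_k = 2*(k + 4)/(k + 3).
Gosper form: A/B · C(k+1)/C(k) with A=2, B=1, C=k + 3.
Key eq: (2)·f(k+1) = (1)·f(k) + (k + 3).
Bound: deg f ≤ 1.
Solve for f: f(k) = k + 1 (degree 1 ≤ 1).
Then R = B(k−1)f/C = (k + 1)/(k + 3), so s_k = R(k)·t_k = 2**(k + 2)*(-k - 1).
Check: Δs_k = 2**(k + 2)*(-k - 3). ✓

s_k = 2^{k + 2} \left(- k - 1\right)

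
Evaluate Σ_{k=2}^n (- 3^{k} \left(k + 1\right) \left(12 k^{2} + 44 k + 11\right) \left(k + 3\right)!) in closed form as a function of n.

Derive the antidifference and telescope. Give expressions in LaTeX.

Step 1: r(k) = 3*(k + 2)*(k + 4)*(44*k + 12*(k + 1)**2 + 55)/((k + 1)*(12*k**2 + 44*k + 11)).
Gosper form: A/B · C(k+1)/C(k) with A=3*k + 12, B=1, C=k**3 + 14*k**2/3 + 55*k/12 + 11/12.
Solve (3*k + 12)·f(k+1) − (1)·f(k) = k**3 + 14*k**2/3 + 55*k/12 + 11/12.
deg f ≤ 2 (via 1,0,3).
Solve for f: f(k) = (2*k - 1)**2/12 (degree 2 ≤ 2).
Certificate R = B(k−1)f/C = (2*k - 1)**2/((k + 1)*(12*k**2 + 44*k + 11)) gives s_k = -3**k*(2*k - 1)**2*factorial(k + 3).
s_(k+1) − s_k = -3**k*(k + 1)*(12*k**2 + 44*k + 11)*factorial(k + 3) = t_k.
Evaluate: s_(n+1) = -3**(n + 1)*(2*n + 1)**2*factorial(n + 4); subtract s_(2) = -9720 ⇒ S(n) = -12*3**n*n**2*factorial(n + 4) - 12*3**n*n*factorial(n + 4) - 3*3**n*factorial(n + 4) + 9720.

S(n) = - 12 \cdot 3^{n} n^{2} \left(n + 4\right)! - 12 \cdot 3^{n} n \left(n + 4\right)! - 3 \cdot 3^{n} \left(n + 4\right)! + 9720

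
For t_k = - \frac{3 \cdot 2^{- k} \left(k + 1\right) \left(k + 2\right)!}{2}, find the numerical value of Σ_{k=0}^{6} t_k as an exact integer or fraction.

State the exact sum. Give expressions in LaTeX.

Σ = -8499

Compute t_(k+1)/t_k: get (k + 2)*(k + 3)/(2*(k + 1)).
So A=k/2 + 3/2 and B=1, with C=k + 1.
Solve (k/2 + 3/2)·f(k+1) − (1)·f(k) = k + 1.
deg f ≤ 0 (via 1,0,1).
A polynomial solution: f(k) = 2.
R(k) = B(k−1)·f(k)/C(k) = 2/(k + 1); s_k = R·t_k = -3*factorial(k + 2)/2**k.
Verify: -3*(k + 1)*factorial(k + 2)/(2*2**k) matches t_k.
Σ_(k=0)^(6) t_k = s_(7) − s_(0) = -8505 − (-6) = -8499.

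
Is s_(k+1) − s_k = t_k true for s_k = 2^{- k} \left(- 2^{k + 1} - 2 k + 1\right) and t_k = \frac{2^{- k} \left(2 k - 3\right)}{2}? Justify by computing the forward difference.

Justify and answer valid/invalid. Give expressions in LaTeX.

s_(k+1) = -2 - k/2**k - 1/(2*2**k)
s_(k+1) − s_k = (2*k - 3)/(2*2**k)
(s_(k+1) − s_k) − t_k = 0

Valid — Δs_k = t_k.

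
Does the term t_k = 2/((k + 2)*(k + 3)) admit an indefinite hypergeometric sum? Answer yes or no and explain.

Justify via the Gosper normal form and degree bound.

Ratio r(k) = (k + 2)/(k + 4).
Factor: A=k + 2; B=k + 4; C=1.
Set up (k + 2)·f(k+1) − (k + 3)·f(k) − (1) = 0.
deg f ≤ 1 (via 1,1,0).
Solve for f: f(k) = k/2 (degree 1 ≤ 1).
Get s_k = R·t_k = k/(k + 2) with R(k) = B(k−1)f(k)/C(k) = k*(k + 3)/2.
Check: Δs_k = 2/(k**2 + 5*k + 6). ✓

Yes. s_k = k/(k + 2).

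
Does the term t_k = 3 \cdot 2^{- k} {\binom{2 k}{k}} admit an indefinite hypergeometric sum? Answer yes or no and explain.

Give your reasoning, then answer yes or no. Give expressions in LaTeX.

Step 1: r(k) = (2*k + 1)/(k + 1).
So A=2*k + 1 and B=k + 1, with C=1.
Key eq: (2*k + 1)·f(k+1) = (k)·f(k) + (1).
From deg A=1, deg B=1, deg C=0: d=-1.
Negative degree bound (-1): no f exists, t_k not Gosper-summable.

No. Not Gosper-summable.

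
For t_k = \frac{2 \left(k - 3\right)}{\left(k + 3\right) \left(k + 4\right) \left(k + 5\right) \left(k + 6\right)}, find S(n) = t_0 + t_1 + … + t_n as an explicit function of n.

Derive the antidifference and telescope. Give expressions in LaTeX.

S(n) = \frac{- n^{3} - 15 n^{2} - 134 n - 120}{60 \left(n^{3} + 15 n^{2} + 74 n + 120\right)}

Compute t_(k+1)/t_k: get (k - 2)*(k + 3)/((k - 3)*(k + 7)).
Normal form (A,B,C) = (k + 3, k + 7, k - 3).
Need (k + 3)·f(k+1) − (k + 6)·f(k) = k - 3.
Degrees (1,1,1) ⇒ d ≤ 3.
A polynomial solution: f(k) = -k*(k**2 + 12*k + 107)/120.
Then R = B(k−1)f/C = -k*(k + 6)*(k**2 + 12*k + 107)/(120*(k - 3)), so s_k = R(k)·t_k = k*(-k**2 - 12*k - 107)/(60*(k + 3)*(k + 4)*(k + 5)).
Δs = 2*(k - 3)/(k**4 + 18*k**3 + 119*k**2 + 342*k + 360), as required.
Telescope: S(n) = s_(n+1) − s_(0) = (-n**3 - 15*n**2 - 134*n - 120)/(60*(n**3 + 15*n**2 + 74*n + 120)) − (0) = (-n**3 - 15*n**2 - 134*n - 120)/(60*(n**3 + 15*n**2 + 74*n + 120)).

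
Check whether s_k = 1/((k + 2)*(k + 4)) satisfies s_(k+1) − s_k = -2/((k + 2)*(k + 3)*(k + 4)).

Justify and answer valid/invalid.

Invalid: residual 3/(k**4 + 14*k**3 + 71*k**2 + 154*k + 120) ≠ 0.

s_(k+1) = 1/((k + 3)*(k + 5))
s_(k+1) − s_k = (-2*k - 7)/(k**4 + 14*k**3 + 71*k**2 + 154*k + 120)
(s_(k+1) − s_k) − t_k = 3/(k**4 + 14*k**3 + 71*k**2 + 154*k + 120)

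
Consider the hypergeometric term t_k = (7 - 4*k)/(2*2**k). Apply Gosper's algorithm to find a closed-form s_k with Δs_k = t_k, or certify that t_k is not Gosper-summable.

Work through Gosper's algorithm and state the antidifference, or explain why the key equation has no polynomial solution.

s_k = (4*k - 3)/2**k

Compute t_(k+1)/t_k: get (4*k - 3)/(2*(4*k - 7)).
Gosper form: A/B · C(k+1)/C(k) with A=1/2, B=1, C=k - 7/4.
Set up (1/2)·f(k+1) − (1)·f(k) − (k - 7/4) = 0.
From deg A=0, deg B=0, deg C=1: d=1.
Solve for f: f(k) = -(4*k - 3)/2 (degree 1 ≤ 1).
Then R = B(k−1)f/C = -2*(4*k - 3)/(4*k - 7), so s_k = R(k)·t_k = (4*k - 3)/2**k.
s_(k+1) − s_k = (7 - 4*k)/(2*2**k) = t_k.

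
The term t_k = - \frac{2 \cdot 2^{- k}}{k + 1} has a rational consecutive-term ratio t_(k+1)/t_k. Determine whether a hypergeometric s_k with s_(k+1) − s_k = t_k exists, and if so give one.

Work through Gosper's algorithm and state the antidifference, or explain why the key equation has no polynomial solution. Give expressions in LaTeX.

none (Gosper's algorithm certifies no s_k)

Compute t_(k+1)/t_k: get (k + 1)/(2*(k + 2)).
Normal form (A,B,C) = (k/2 + 1/2, k + 2, 1).
Need (k/2 + 1/2)·f(k+1) − (k + 1)·f(k) = 1.
deg f ≤ -1 (via 1,1,0).
d = -1 < 0 ⇒ no nonzero polynomial f; not summable.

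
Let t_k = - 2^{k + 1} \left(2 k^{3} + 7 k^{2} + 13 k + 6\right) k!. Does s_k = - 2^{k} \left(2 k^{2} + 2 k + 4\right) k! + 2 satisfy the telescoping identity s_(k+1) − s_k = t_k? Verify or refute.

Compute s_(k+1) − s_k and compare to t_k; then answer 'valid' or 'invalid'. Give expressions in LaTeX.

s_(k+1) = -2**(k + 1)*(2*k + 2*(k + 1)**2 + 6)*factorial(k + 1) + 2
s_(k+1) − s_k = -2**(k + 1)*(2*k**3 + 7*k**2 + 13*k + 6)*factorial(k)
(s_(k+1) − s_k) − t_k = 0

Valid: the claim telescopes to t_k.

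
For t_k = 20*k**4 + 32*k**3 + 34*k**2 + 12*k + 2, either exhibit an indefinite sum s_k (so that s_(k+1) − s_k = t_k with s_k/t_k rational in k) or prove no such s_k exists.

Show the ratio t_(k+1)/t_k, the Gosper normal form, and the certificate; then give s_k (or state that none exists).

r(k) = (10*k**4 + 56*k**3 + 125*k**2 + 128*k + 50)/(10*k**4 + 16*k**3 + 17*k**2 + 6*k + 1) after simplifying.
So A=1 and B=1, with C=k**4 + 8*k**3/5 + 17*k**2/10 + 3*k/5 + 1/10.
Need (1)·f(k+1) − (1)·f(k) = k**4 + 8*k**3/5 + 17*k**2/10 + 3*k/5 + 1/10.
d = 5 from the (0,0,4) case.
Solving with deg f ≤ 5: f(k) = k*(2*k - 1)*(2*k**3 + k - 1)/20.
So s_k = (B(k−1)f/C)·t_k = (k*(2*k - 1)*(2*k**3 + k - 1)/(2*(10*k**4 + 16*k**3 + 17*k**2 + 6*k + 1)))·t_k = k*(4*k**4 - 2*k**3 + 2*k**2 - 3*k + 1).
Check: Δs_k = 20*k**4 + 32*k**3 + 34*k**2 + 12*k + 2. ✓

s_k = k*(4*k**4 - 2*k**3 + 2*k**2 - 3*k + 1)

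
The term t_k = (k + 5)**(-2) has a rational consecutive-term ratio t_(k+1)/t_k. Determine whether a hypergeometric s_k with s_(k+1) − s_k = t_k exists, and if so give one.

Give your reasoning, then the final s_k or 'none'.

not Gosper-summable; s_k does not exist

Compute t_(k+1)/t_k: get (k + 5)**2/(k + 6)**2.
So A=k**2 + 10*k + 25 and B=k**2 + 12*k + 36, with C=1.
f must satisfy (k**2 + 10*k + 25)·f(k+1) − (k**2 + 10*k + 25)·f(k) = 1.
Bound: deg f ≤ 0.
Write f(k) = c0. Then LHS − RHS = -1, requiring -1 = 0: contradictory. No certificate.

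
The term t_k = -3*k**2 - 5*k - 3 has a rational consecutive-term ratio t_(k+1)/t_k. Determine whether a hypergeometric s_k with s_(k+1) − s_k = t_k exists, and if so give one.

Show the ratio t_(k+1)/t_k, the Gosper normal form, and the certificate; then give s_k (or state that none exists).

s_k = k*(-k**2 - k - 1)

Step 1: r(k) = (3*k**2 + 11*k + 11)/(3*k**2 + 5*k + 3).
Take A(k)=1, B(k)=1, C(k)=k**2 + 5*k/3 + 1.
f must satisfy (1)·f(k+1) − (1)·f(k) = k**2 + 5*k/3 + 1.
Degrees (0,0,2) ⇒ d ≤ 3.
Solving with deg f ≤ 3: f(k) = k*(k**2 + k + 1)/3.
Then R = B(k−1)f/C = k*(k**2 + k + 1)/(3*k**2 + 5*k + 3), so s_k = R(k)·t_k = k*(-k**2 - k - 1).
s_(k+1) − s_k = -3*k**2 - 5*k - 3 = t_k.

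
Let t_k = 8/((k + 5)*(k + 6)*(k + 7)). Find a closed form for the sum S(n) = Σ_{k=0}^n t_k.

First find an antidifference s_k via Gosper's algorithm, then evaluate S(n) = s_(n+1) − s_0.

Compute t_(k+1)/t_k: get (k + 5)/(k + 8).
A = k + 5, B = k + 8, C = 1.
Set up (k + 5)·f(k+1) − (k + 7)·f(k) − (1) = 0.
From deg A=1, deg B=1, deg C=0: d=2.
Solve for f: f(k) = k*(k + 11)/60 (degree 2 ≤ 2).
So s_k = (B(k−1)f/C)·t_k = (k*(k + 7)*(k + 11)/60)·t_k = 2*k*(k + 11)/(15*(k + 5)*(k + 6)).
Verify: 8/(k**3 + 18*k**2 + 107*k + 210) matches t_k.
s_(n+1) = 2*(n**2 + 13*n + 12)/(15*(n**2 + 13*n + 42)) and s_(0) = 0, so S(n) = 2*(n**2 + 13*n + 12)/(15*(n**2 + 13*n + 42)).

S(n) = 2*(n**2 + 13*n + 12)/(15*(n**2 + 13*n + 42))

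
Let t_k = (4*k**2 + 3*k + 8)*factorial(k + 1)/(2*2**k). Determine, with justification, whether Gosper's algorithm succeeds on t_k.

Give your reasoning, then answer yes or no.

Yes. s_k = (4*k - 1)*factorial(k + 1)/2**k.

Ratio r(k) = (k + 2)*(3*k + 4*(k + 1)**2 + 11)/(2*(4*k**2 + 3*k + 8)).
Gosper form: A/B · C(k+1)/C(k) with A=k/2 + 1, B=1, C=k**2 + 3*k/4 + 2.
f must satisfy (k/2 + 1)·f(k+1) − (1)·f(k) = k**2 + 3*k/4 + 2.
From deg A=1, deg B=0, deg C=2: d=1.
Match coefficients ⇒ f(k) = (4*k - 1)/2.
R(k) = B(k−1)·f(k)/C(k) = 2*(4*k - 1)/(4*k**2 + 3*k + 8); s_k = R·t_k = (4*k - 1)*factorial(k + 1)/2**k.
Check: Δs_k = (4*k**2 + 3*k + 8)*factorial(k + 1)/(2*2**k). ✓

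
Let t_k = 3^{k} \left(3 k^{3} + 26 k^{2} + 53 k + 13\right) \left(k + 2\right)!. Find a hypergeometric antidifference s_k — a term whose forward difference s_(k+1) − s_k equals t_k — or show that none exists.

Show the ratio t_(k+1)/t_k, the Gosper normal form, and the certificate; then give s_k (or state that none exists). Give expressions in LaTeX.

s_k = 3^{k} \left(k^{2} + 4 k - 4\right) \left(k + 2\right)!

Ratio r(k) = 3*(3*k**4 + 44*k**3 + 219*k**2 + 437*k + 285)/(3*k**3 + 26*k**2 + 53*k + 13).
Take A(k)=3*k + 9, B(k)=1, C(k)=k**3 + 26*k**2/3 + 53*k/3 + 13/3.
Need (3*k + 9)·f(k+1) − (1)·f(k) = k**3 + 26*k**2/3 + 53*k/3 + 13/3.
From deg A=1, deg B=0, deg C=3: d=2.
Solve for f: f(k) = (k**2 + 4*k - 4)/3 (degree 2 ≤ 2).
Certificate R = B(k−1)f/C = (k**2 + 4*k - 4)/(3*k**3 + 26*k**2 + 53*k + 13) gives s_k = 3**k*(k**2 + 4*k - 4)*factorial(k + 2).
Check: Δs_k = 3**k*(3*k**3 + 26*k**2 + 53*k + 13)*factorial(k + 2). ✓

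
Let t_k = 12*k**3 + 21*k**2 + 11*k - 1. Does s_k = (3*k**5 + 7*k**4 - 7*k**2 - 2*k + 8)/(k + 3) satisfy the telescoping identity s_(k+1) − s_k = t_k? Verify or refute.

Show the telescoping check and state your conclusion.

Invalid: residual (-9*k**4 - 56*k**3 - 76*k**2 - 35*k + 7)/(k**2 + 7*k + 12) ≠ 0.

s_(k+1) = (-2*k + 3*(k + 1)**5 + 7*(k + 1)**4 - 7*(k + 1)**2 + 6)/(k + 4)
s_(k+1) − s_k = (12*k**5 + 96*k**4 + 246*k**3 + 252*k**2 + 90*k - 5)/(k**2 + 7*k + 12)
(s_(k+1) − s_k) − t_k = (-9*k**4 - 56*k**3 - 76*k**2 - 35*k + 7)/(k**2 + 7*k + 12)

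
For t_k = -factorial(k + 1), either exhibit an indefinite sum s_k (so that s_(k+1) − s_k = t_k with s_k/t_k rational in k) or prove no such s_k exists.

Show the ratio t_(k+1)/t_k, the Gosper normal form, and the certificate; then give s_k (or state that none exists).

no hypergeometric antidifference exists

t_(k+1)/t_k = k + 2.
Factor: A=k + 2; B=1; C=1.
Solve (k + 2)·f(k+1) − (1)·f(k) = 1.
d = -1 from the (1,0,0) case.
Bound -1 < 0, so the key equation has no polynomial solution.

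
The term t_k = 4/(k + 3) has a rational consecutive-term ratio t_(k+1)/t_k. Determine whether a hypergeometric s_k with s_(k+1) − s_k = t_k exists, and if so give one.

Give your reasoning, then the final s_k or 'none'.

none — t_k is not Gosper-summable

r(k) = (k + 3)/(k + 4) after simplifying.
Gosper form: A/B · C(k+1)/C(k) with A=k + 3, B=k + 4, C=1.
Need (k + 3)·f(k+1) − (k + 3)·f(k) = 1.
Bound: deg f ≤ 0.
f = c0 ⇒ A·f(k+1) − B(k−1)·f(k) − C = -1. The system {-1 = 0} is inconsistent; no antidifference.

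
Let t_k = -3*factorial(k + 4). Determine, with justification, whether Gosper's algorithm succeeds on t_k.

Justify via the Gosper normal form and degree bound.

No — key equation has no polynomial f.

Step 1: r(k) = k + 5.
Factor: A=k + 5; B=1; C=1.
Solve (k + 5)·f(k+1) − (1)·f(k) = 1.
From deg A=1, deg B=0, deg C=0: d=-1.
deg f ≤ -1 is impossible — no certificate.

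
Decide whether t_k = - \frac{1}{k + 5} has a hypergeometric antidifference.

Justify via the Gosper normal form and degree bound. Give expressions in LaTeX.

r(k) = (k + 5)/(k + 6) after simplifying.
A = k + 5, B = k + 6, C = 1.
Set up (k + 5)·f(k+1) − (k + 5)·f(k) − (1) = 0.
deg f ≤ 0 (via 1,1,0).
Write f(k) = c0. Then LHS − RHS = -1, requiring -1 = 0: contradictory. No certificate.

No; the coefficient equations for f are inconsistent.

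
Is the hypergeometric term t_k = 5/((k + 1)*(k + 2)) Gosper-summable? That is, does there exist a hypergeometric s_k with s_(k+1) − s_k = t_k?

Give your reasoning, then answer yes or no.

Yes. s_k = 5*k/(k + 1).

r(k) = (k + 1)/(k + 3) after simplifying.
Take A(k)=k + 1, B(k)=k + 3, C(k)=1.
Need (k + 1)·f(k+1) − (k + 2)·f(k) = 1.
d = 1 from the (1,1,0) case.
Solving with deg f ≤ 1: f(k) = k.
Then R = B(k−1)f/C = k*(k + 2), so s_k = R(k)·t_k = 5*k/(k + 1).
Δs = 5/(k**2 + 3*k + 2), as required.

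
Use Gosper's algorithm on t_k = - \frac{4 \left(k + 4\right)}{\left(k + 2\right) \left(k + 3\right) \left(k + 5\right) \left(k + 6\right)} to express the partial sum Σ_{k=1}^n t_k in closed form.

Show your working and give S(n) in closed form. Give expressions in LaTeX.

S(n) = \frac{n \left(- n - 9\right)}{9 \left(n^{2} + 9 n + 18\right)}

Ratio r(k) = (k + 2)*(k + 5)**2/((k + 4)**2*(k + 7)).
Take A(k)=k + 2, B(k)=k + 7, C(k)=k**2 + 8*k + 16.
Key eq: (k + 2)·f(k+1) = (k + 6)·f(k) + (k**2 + 8*k + 16).
d = 4 from the (1,1,2) case.
Solving with deg f ≤ 4: f(k) = k*(k + 3)*(k + 4)*(k + 7)/20.
Certificate R = B(k−1)f/C = k*(k + 3)*(k + 6)*(k + 7)/(20*(k + 4)) gives s_k = k*(-k - 7)/(5*(k**2 + 7*k + 10)).
Verify: 4*(-k - 4)/(k**4 + 16*k**3 + 91*k**2 + 216*k + 180) matches t_k.
Evaluate: s_(n+1) = (-n**2 - 9*n - 8)/(5*(n**2 + 9*n + 18)); subtract s_(1) = -4/45 ⇒ S(n) = n*(-n - 9)/(9*(n**2 + 9*n + 18)).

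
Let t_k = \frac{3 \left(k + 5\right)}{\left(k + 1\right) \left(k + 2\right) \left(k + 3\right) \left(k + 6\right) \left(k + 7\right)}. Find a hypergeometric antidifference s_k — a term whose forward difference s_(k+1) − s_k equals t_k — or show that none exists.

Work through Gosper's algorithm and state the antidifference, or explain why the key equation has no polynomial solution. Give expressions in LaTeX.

t_(k+1)/t_k = (k + 1)*(k + 6)**2/((k + 4)*(k + 5)*(k + 8)).
Normal form (A,B,C) = (k + 1, k + 8, k**3 + 14*k**2 + 65*k + 100).
Set up (k + 1)·f(k+1) − (k + 7)·f(k) − (k**3 + 14*k**2 + 65*k + 100) = 0.
d = 6 from the (1,1,3) case.
Match coefficients ⇒ f(k) = k*(k + 3)*(k + 4)**2*(k + 5)**2/36.
Then R = B(k−1)f/C = k*(k + 3)*(k + 4)*(k + 7)/36, so s_k = R(k)·t_k = k*(k**2 + 9*k + 20)/(12*(k**3 + 9*k**2 + 20*k + 12)).
Δs = 3*(k + 5)/(k**5 + 19*k**4 + 131*k**3 + 401*k**2 + 540*k + 252), as required.

s_k = \frac{k \left(k^{2} + 9 k + 20\right)}{12 \left(k^{3} + 9 k^{2} + 20 k + 12\right)}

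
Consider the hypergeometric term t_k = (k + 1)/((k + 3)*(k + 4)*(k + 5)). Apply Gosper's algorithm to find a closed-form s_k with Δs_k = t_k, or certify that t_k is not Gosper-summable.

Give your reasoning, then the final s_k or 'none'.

s_k = k*(k + 1)/(6*(k + 3)*(k + 4))

r(k) = (k + 2)*(k + 3)/((k + 1)*(k + 6)) after simplifying.
A = k + 3, B = k + 6, C = k + 1.
f must satisfy (k + 3)·f(k+1) − (k + 5)·f(k) = k + 1.
Bound: deg f ≤ 2.
A polynomial solution: f(k) = k*(k + 1)/6.
Get s_k = R·t_k = k*(k + 1)/(6*(k + 3)*(k + 4)) with R(k) = B(k−1)f(k)/C(k) = k*(k + 5)/6.
Check: Δs_k = (k + 1)/(k**3 + 12*k**2 + 47*k + 60). ✓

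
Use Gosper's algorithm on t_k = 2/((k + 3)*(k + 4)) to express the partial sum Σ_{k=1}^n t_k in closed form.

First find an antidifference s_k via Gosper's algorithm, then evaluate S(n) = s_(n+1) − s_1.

S(n) = n/(2*(n + 4))

r(k) = (k + 3)/(k + 5) after simplifying.
Take A(k)=k + 3, B(k)=k + 5, C(k)=1.
f must satisfy (k + 3)·f(k+1) − (k + 4)·f(k) = 1.
Degrees (1,1,0) ⇒ d ≤ 1.
Coefficient equations give f(k) = k/3.
Then R = B(k−1)f/C = k*(k + 4)/3, so s_k = R(k)·t_k = 2*k/(3*(k + 3)).
Δs = 2/(k**2 + 7*k + 12), as required.
Telescope: S(n) = s_(n+1) − s_(1) = 2*(n + 1)/(3*(n + 4)) − (1/6) = n/(2*(n + 4)).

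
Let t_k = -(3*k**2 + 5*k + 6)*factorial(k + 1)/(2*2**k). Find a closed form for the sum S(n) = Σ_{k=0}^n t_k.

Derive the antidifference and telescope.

t_(k+1)/t_k = (k + 2)*(5*k + 3*(k + 1)**2 + 11)/(2*(3*k**2 + 5*k + 6)).
So A=k/2 + 1 and B=1, with C=k**2 + 5*k/3 + 2.
Need (k/2 + 1)·f(k+1) − (1)·f(k) = k**2 + 5*k/3 + 2.
Degrees (1,0,2) ⇒ d ≤ 1.
Match coefficients ⇒ f(k) = 2*(3*k + 2)/3.
Then R = B(k−1)f/C = 2*(3*k + 2)/(3*k**2 + 5*k + 6), so s_k = R(k)·t_k = -(3*k + 2)*factorial(k + 1)/2**k.
Δs = -(3*k**2 + 5*k + 6)*factorial(k + 1)/(2*2**k), as required.
Telescope: S(n) = s_(n+1) − s_(0) = -2**(-n - 1)*(3*n + 5)*factorial(n + 2) − (-2) = 2**(-n - 1)*(2**(n + 2) - 3*n**3*factorial(n) - 14*n**2*factorial(n) - 21*n*factorial(n) - 10*factorial(n)).

S(n) = 2**(-n - 1)*(2**(n + 2) - 3*n**3*factorial(n) - 14*n**2*factorial(n) - 21*n*factorial(n) - 10*factorial(n))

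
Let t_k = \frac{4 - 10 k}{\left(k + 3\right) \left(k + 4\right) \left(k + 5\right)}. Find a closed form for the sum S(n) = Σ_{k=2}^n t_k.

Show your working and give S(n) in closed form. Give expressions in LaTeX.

S(n) = \frac{- 11 n^{2} + n + 10}{10 \left(n^{2} + 9 n + 20\right)}

t_(k+1)/t_k = (k + 3)*(5*k + 3)/((k + 6)*(5*k - 2)).
A = k + 3, B = k + 6, C = k - 2/5.
Need (k + 3)·f(k+1) − (k + 5)·f(k) = k - 2/5.
Degrees (1,1,1) ⇒ d ≤ 2.
A polynomial solution: f(k) = k*(13*k - 29)/120.
R(k) = B(k−1)·f(k)/C(k) = k*(k + 5)*(13*k - 29)/(24*(5*k - 2)); s_k = R·t_k = -k*(13*k - 29)/(12*(k + 3)*(k + 4)).
Verify: 2*(2 - 5*k)/(k**3 + 12*k**2 + 47*k + 60) matches t_k.
Σ_(k=2)^n t_k = s_(n+1) − s_(2) = ((-13*n**2 + 3*n + 16)/(12*(n**2 + 9*n + 20))) − (1/60), i.e. (-11*n**2 + n + 10)/(10*(n**2 + 9*n + 20)).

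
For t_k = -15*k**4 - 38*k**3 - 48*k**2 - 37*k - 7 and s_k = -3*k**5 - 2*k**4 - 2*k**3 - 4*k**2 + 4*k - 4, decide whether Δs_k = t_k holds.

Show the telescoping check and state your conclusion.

Valid — Δs_k = t_k.

s_(k+1) = -3*k**5 - 17*k**4 - 40*k**3 - 52*k**2 - 33*k - 11
s_(k+1) − s_k = -15*k**4 - 38*k**3 - 48*k**2 - 37*k - 7
(s_(k+1) − s_k) − t_k = 0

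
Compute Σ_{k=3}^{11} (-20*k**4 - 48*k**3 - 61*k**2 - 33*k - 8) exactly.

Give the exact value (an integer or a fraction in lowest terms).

Σ = -1040508

r(k) = (20*k**4 + 128*k**3 + 325*k**2 + 379*k + 170)/(20*k**4 + 48*k**3 + 61*k**2 + 33*k + 8) after simplifying.
A = 1, B = 1, C = k**4 + 12*k**3/5 + 61*k**2/20 + 33*k/20 + 2/5.
Set up (1)·f(k+1) − (1)·f(k) − (k**4 + 12*k**3/5 + 61*k**2/20 + 33*k/20 + 2/5) = 0.
d = 5 from the (0,0,4) case.
Coefficient equations give f(k) = k*(4*k**4 + 2*k**3 + 3*k**2 - 2*k + 1)/20.
R(k) = B(k−1)·f(k)/C(k) = k*(4*k**4 + 2*k**3 + 3*k**2 - 2*k + 1)/(20*k**4 + 48*k**3 + 61*k**2 + 33*k + 8); s_k = R·t_k = k*(-4*k**4 - 2*k**3 - 3*k**2 + 2*k - 1).
s_(k+1) − s_k = -20*k**4 - 48*k**3 - 61*k**2 - 33*k - 8 = t_k.
Telescoping: Σ = s_(12) − s_(3) = -1041708 − (-1200) = -1040508.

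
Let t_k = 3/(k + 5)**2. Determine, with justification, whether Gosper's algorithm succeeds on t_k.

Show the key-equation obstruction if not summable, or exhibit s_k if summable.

No — the linear system for f has no solution.

The ratio is (k + 5)**2/(k + 6)**2.
Gosper form: A/B · C(k+1)/C(k) with A=k**2 + 10*k + 25, B=k**2 + 12*k + 36, C=1.
Solve (k**2 + 10*k + 25)·f(k+1) − (k**2 + 10*k + 25)·f(k) = 1.
Degrees (2,2,0) ⇒ d ≤ 0.
Write f(k) = c0. Then LHS − RHS = -1, requiring -1 = 0: contradictory. No certificate.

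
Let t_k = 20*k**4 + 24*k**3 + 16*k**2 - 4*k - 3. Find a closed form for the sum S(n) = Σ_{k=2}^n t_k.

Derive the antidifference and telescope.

The ratio is (20*k**4 + 104*k**3 + 208*k**2 + 180*k + 53)/(20*k**4 + 24*k**3 + 16*k**2 - 4*k - 3).
Factor: A=1; B=1; C=k**4 + 6*k**3/5 + 4*k**2/5 - k/5 - 3/20.
f must satisfy (1)·f(k+1) − (1)·f(k) = k**4 + 6*k**3/5 + 4*k**2/5 - k/5 - 3/20.
deg f ≤ 5 (via 0,0,4).
A polynomial solution: f(k) = k*(4*k**4 - 4*k**3 - 4*k + 1)/20.
R(k) = B(k−1)·f(k)/C(k) = k*(4*k**4 - 4*k**3 - 4*k + 1)/(20*k**4 + 24*k**3 + 16*k**2 - 4*k - 3); s_k = R·t_k = k*(4*k**4 - 4*k**3 - 4*k + 1).
Check: Δs_k = 20*k**4 + 24*k**3 + 16*k**2 - 4*k - 3. ✓
s_(n+1) = 4*n**5 + 16*n**4 + 24*n**3 + 12*n**2 - 3*n - 3 and s_(2) = 50, so S(n) = 4*n**5 + 16*n**4 + 24*n**3 + 12*n**2 - 3*n - 53.

S(n) = 4*n**5 + 16*n**4 + 24*n**3 + 12*n**2 - 3*n - 53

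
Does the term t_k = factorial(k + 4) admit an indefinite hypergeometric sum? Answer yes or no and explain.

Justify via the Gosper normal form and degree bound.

Compute t_(k+1)/t_k: get k + 5.
A = k + 5, B = 1, C = 1.
Need (k + 5)·f(k+1) − (1)·f(k) = 1.
Bound: deg f ≤ -1.
deg f ≤ -1 is impossible — no certificate.

No. Not Gosper-summable.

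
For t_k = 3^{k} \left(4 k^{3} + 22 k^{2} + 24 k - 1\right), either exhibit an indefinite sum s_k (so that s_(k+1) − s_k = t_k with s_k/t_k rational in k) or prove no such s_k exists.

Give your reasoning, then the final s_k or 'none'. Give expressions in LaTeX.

s_k = 3^{k} \left(2 k^{3} + 2 k^{2} - 3 k - 2\right)

Ratio r(k) = 3*(4*k**3 + 34*k**2 + 80*k + 49)/(4*k**3 + 22*k**2 + 24*k - 1).
Normal form (A,B,C) = (3, 1, k**3 + 11*k**2/2 + 6*k - 1/4).
Need (3)·f(k+1) − (1)·f(k) = k**3 + 11*k**2/2 + 6*k - 1/4.
Bound: deg f ≤ 3.
Coefficient equations give f(k) = (2*k**3 + 2*k**2 - 3*k - 2)/4.
Certificate R = B(k−1)f/C = (2*k**3 + 2*k**2 - 3*k - 2)/(4*k**3 + 22*k**2 + 24*k - 1) gives s_k = 3**k*(2*k**3 + 2*k**2 - 3*k - 2).
Verify: 3**k*(4*k**3 + 22*k**2 + 24*k - 1) matches t_k.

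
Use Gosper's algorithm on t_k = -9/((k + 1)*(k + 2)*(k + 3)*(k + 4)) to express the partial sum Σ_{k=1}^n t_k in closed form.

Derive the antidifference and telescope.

S(n) = n*(-n**2 - 9*n - 26)/(8*(n**3 + 9*n**2 + 26*n + 24))

Ratio r(k) = (k + 1)/(k + 5).
Factor: A=k + 1; B=k + 5; C=1.
Solve (k + 1)·f(k+1) − (k + 4)·f(k) = 1.
From deg A=1, deg B=1, deg C=0: d=3.
Coefficient equations give f(k) = k*(k**2 + 6*k + 11)/18.
Certificate R = B(k−1)f/C = k*(k + 4)*(k**2 + 6*k + 11)/18 gives s_k = k*(-k**2 - 6*k - 11)/(2*(k + 1)*(k + 2)*(k + 3)).
Check: Δs_k = -9/(k**4 + 10*k**3 + 35*k**2 + 50*k + 24). ✓
s_(n+1) = (-n**3 - 9*n**2 - 26*n - 18)/(2*(n**3 + 9*n**2 + 26*n + 24)) and s_(1) = -3/8, so S(n) = n*(-n**2 - 9*n - 26)/(8*(n**3 + 9*n**2 + 26*n + 24)).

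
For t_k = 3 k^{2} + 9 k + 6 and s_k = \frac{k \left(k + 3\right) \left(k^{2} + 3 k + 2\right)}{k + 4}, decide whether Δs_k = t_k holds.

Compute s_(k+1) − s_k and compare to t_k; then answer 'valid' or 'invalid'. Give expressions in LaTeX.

s_(k+1) = (k + 1)*(k + 4)*(3*k + (k + 1)**2 + 5)/(k + 5)
s_(k+1) − s_k = (3*k**4 + 34*k**3 + 129*k**2 + 194*k + 96)/(k**2 + 9*k + 20)
(s_(k+1) − s_k) − t_k = 2*(-k**3 - 9*k**2 - 20*k - 12)/(k**2 + 9*k + 20)

Invalid: residual \frac{2 \left(- k^{3} - 9 k^{2} - 20 k - 12\right)}{k^{2} + 9 k + 20} ≠ 0.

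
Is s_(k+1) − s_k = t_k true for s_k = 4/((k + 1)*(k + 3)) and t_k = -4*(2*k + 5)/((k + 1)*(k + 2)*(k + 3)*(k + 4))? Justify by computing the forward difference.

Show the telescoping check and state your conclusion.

s_(k+1) = 4/((k + 2)*(k + 4))
s_(k+1) − s_k = 4*(-2*k - 5)/(k**4 + 10*k**3 + 35*k**2 + 50*k + 24)
(s_(k+1) − s_k) − t_k = 0

valid (s_(k+1) − s_k reduces to t_k)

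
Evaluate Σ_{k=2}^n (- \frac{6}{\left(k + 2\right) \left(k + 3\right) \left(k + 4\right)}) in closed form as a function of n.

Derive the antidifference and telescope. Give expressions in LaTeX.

Compute t_(k+1)/t_k: get (k + 2)/(k + 5).
A = k + 2, B = k + 5, C = 1.
Need (k + 2)·f(k+1) − (k + 4)·f(k) = 1.
deg f ≤ 2 (via 1,1,0).
A polynomial solution: f(k) = k*(k + 5)/12.
Get s_k = R·t_k = k*(-k - 5)/(2*(k + 2)*(k + 3)) with R(k) = B(k−1)f(k)/C(k) = k*(k + 4)*(k + 5)/12.
Verify: -6/(k**3 + 9*k**2 + 26*k + 24) matches t_k.
Telescope: S(n) = s_(n+1) − s_(2) = (-n**2 - 7*n - 6)/(2*(n**2 + 7*n + 12)) − (-7/20) = 3*(-n**2 - 7*n + 8)/(20*(n**2 + 7*n + 12)).

S(n) = \frac{3 \left(- n^{2} - 7 n + 8\right)}{20 \left(n^{2} + 7 n + 12\right)}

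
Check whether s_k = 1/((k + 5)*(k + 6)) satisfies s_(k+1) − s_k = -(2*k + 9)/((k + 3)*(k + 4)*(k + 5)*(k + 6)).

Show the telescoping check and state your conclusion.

Invalid: residual 3*(3*k + 13)/(k**5 + 25*k**4 + 245*k**3 + 1175*k**2 + 2754*k + 2520) ≠ 0.

s_(k+1) = 1/((k + 6)*(k + 7))
s_(k+1) − s_k = -2/(k**3 + 18*k**2 + 107*k + 210)
(s_(k+1) − s_k) − t_k = 3*(3*k + 13)/(k**5 + 25*k**4 + 245*k**3 + 1175*k**2 + 2754*k + 2520)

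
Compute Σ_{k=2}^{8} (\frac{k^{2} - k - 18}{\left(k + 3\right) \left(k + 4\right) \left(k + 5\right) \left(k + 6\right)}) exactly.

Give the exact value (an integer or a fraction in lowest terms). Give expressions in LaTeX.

Σ = -19/1820

Compute t_(k+1)/t_k: get (k + 3)*(k - (k + 1)**2 + 19)/((k + 7)*(-k**2 + k + 18)).
Take A(k)=k + 3, B(k)=k + 7, C(k)=k**2 - k - 18.
Solve (k + 3)·f(k+1) − (k + 6)·f(k) = k**2 - k - 18.
d = 3 from the (1,1,2) case.
Match coefficients ⇒ f(k) = -k*(k**2 + 42*k + 137)/30.
So s_k = (B(k−1)f/C)·t_k = (-k*(k + 6)*(k**2 + 42*k + 137)/(30*(k**2 - k - 18)))·t_k = k*(-k**2 - 42*k - 137)/(30*(k + 3)*(k + 4)*(k + 5)).
Check: Δs_k = (k**2 - k - 18)/(k**4 + 18*k**3 + 119*k**2 + 342*k + 360). ✓
Telescoping: Σ = s_(9) − s_(2) = -149/1820 − (-1/14) = -19/1820.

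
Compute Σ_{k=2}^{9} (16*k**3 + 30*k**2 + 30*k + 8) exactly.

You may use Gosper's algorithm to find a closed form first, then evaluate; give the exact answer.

Ratio r(k) = (8*k**3 + 39*k**2 + 69*k + 42)/(8*k**3 + 15*k**2 + 15*k + 4).
Factor: A=1; B=1; C=k**3 + 15*k**2/8 + 15*k/8 + 1/2.
Solve (1)·f(k+1) − (1)·f(k) = k**3 + 15*k**2/8 + 15*k/8 + 1/2.
Degrees (0,0,3) ⇒ d ≤ 4.
Solve for f: f(k) = k*(2*k**3 + k**2 + 2*k - 1)/8 (degree 4 ≤ 4).
Get s_k = R·t_k = 2*k*(2*k**3 + k**2 + 2*k - 1) with R(k) = B(k−1)f(k)/C(k) = k*(2*k**3 + k**2 + 2*k - 1)/(8*k**3 + 15*k**2 + 15*k + 4).
Check: Δs_k = 16*k**3 + 30*k**2 + 30*k + 8. ✓
Telescoping: Σ = s_(10) − s_(2) = 42380 − (92) = 42288.

Σ = 42288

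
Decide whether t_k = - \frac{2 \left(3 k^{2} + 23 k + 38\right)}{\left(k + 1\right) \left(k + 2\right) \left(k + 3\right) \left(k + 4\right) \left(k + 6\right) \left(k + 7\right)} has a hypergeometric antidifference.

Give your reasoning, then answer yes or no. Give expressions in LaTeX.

Compute t_(k+1)/t_k: get (k + 1)*(k + 6)*(23*k + 3*(k + 1)**2 + 61)/((k + 5)*(k + 8)*(3*k**2 + 23*k + 38)).
Gosper form: A/B · C(k+1)/C(k) with A=k + 1, B=k + 8, C=k**3 + 38*k**2/3 + 51*k + 190/3.
Solve (k + 1)·f(k+1) − (k + 7)·f(k) = k**3 + 38*k**2/3 + 51*k + 190/3.
d = 6 from the (1,1,3) case.
Solve for f: f(k) = k*(k + 2)*(k + 4)*(k + 5)*(k**2 + 10*k + 27)/54 (degree 6 ≤ 6).
R(k) = B(k−1)·f(k)/C(k) = k*(k + 2)*(k + 4)*(k + 7)*(k**2 + 10*k + 27)/(18*(3*k**2 + 23*k + 38)); s_k = R·t_k = k*(-k**2 - 10*k - 27)/(9*(k**3 + 10*k**2 + 27*k + 18)).
Verify: 2*(-3*k**2 - 23*k - 38)/(k**6 + 23*k**5 + 207*k**4 + 925*k**3 + 2144*k**2 + 2412*k + 1008) matches t_k.

Yes. s_k = \frac{k \left(- k^{2} - 10 k - 27\right)}{9 \left(k^{3} + 10 k^{2} + 27 k + 18\right)}.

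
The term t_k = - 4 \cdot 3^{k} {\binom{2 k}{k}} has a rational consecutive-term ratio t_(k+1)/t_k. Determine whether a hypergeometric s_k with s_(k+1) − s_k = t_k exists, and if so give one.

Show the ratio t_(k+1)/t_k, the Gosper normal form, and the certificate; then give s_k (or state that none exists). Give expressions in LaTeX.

The ratio is 6*(2*k + 1)/(k + 1).
So A=12*k + 6 and B=k + 1, with C=1.
f must satisfy (12*k + 6)·f(k+1) − (k)·f(k) = 1.
deg f ≤ -1 (via 1,1,0).
Negative degree bound (-1): no f exists, t_k not Gosper-summable.

none — t_k is not Gosper-summable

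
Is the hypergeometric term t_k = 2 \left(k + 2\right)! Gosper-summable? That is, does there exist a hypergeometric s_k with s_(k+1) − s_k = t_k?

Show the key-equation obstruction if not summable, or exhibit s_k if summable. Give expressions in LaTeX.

No — key equation has no polynomial f.

Compute t_(k+1)/t_k: get k + 3.
A = k + 3, B = 1, C = 1.
Set up (k + 3)·f(k+1) − (1)·f(k) − (1) = 0.
Bound: deg f ≤ -1.
deg f ≤ -1 is impossible — no certificate.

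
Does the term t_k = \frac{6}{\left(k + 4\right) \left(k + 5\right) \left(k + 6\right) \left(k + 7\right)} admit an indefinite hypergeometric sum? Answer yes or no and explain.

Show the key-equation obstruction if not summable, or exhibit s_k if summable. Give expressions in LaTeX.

Yes. s_k = \frac{k \left(k^{2} + 15 k + 74\right)}{60 \left(k + 4\right) \left(k + 5\right) \left(k + 6\right)}.

Ratio r(k) = (k + 4)/(k + 8).
Take A(k)=k + 4, B(k)=k + 8, C(k)=1.
Solve (k + 4)·f(k+1) − (k + 7)·f(k) = 1.
deg f ≤ 3 (via 1,1,0).
Solving with deg f ≤ 3: f(k) = k*(k**2 + 15*k + 74)/360.
Certificate R = B(k−1)f/C = k*(k + 7)*(k**2 + 15*k + 74)/360 gives s_k = k*(k**2 + 15*k + 74)/(60*(k + 4)*(k + 5)*(k + 6)).
s_(k+1) − s_k = 6/(k**4 + 22*k**3 + 179*k**2 + 638*k + 840) = t_k.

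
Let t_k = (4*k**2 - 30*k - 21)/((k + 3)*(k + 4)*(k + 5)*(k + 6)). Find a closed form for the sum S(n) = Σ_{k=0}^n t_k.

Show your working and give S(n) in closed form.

S(n) = (-n**3 - 75*n**2 - 179*n - 105)/(15*(n**3 + 15*n**2 + 74*n + 120))

t_(k+1)/t_k = (k + 3)*(30*k - 4*(k + 1)**2 + 51)/((k + 7)*(-4*k**2 + 30*k + 21)).
Take A(k)=k + 3, B(k)=k + 7, C(k)=k**2 - 15*k/2 - 21/4.
f must satisfy (k + 3)·f(k+1) − (k + 6)·f(k) = k**2 - 15*k/2 - 21/4.
d = 3 from the (1,1,2) case.
A polynomial solution: f(k) = -k*(k**2 + 72*k + 32)/60.
Then R = B(k−1)f/C = -k*(k + 6)*(k**2 + 72*k + 32)/(15*(4*k**2 - 30*k - 21)), so s_k = R(k)·t_k = k*(-k**2 - 72*k - 32)/(15*(k + 3)*(k + 4)*(k + 5)).
Δs = (4*k**2 - 30*k - 21)/(k**4 + 18*k**3 + 119*k**2 + 342*k + 360), as required.
s_(n+1) = (-n**3 - 75*n**2 - 179*n - 105)/(15*(n**3 + 15*n**2 + 74*n + 120)) and s_(0) = 0, so S(n) = (-n**3 - 75*n**2 - 179*n - 105)/(15*(n**3 + 15*n**2 + 74*n + 120)).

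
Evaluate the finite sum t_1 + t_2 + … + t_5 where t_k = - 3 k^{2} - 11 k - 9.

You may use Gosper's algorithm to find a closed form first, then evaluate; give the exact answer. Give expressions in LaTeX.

r(k) = (3*k**2 + 17*k + 23)/(3*k**2 + 11*k + 9) after simplifying.
A = 1, B = 1, C = k**2 + 11*k/3 + 3.
Key eq: (1)·f(k+1) = (1)·f(k) + (k**2 + 11*k/3 + 3).
deg f ≤ 3 (via 0,0,2).
Match coefficients ⇒ f(k) = k*(k + 2)**2/3.
Then R = B(k−1)f/C = k*(k + 2)**2/(3*k**2 + 11*k + 9), so s_k = R(k)·t_k = k*(-k**2 - 4*k - 4).
Δs = -3*k**2 - 11*k - 9, as required.
Telescoping: Σ = s_(6) − s_(1) = -384 − (-9) = -375.

Σ = -375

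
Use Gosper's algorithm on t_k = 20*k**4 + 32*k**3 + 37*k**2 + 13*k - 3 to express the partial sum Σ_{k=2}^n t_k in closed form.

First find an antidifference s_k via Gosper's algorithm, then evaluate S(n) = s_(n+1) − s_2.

S(n) = 4*n**5 + 18*n**4 + 35*n**3 + 33*n**2 + 9*n - 99

Step 1: r(k) = (20*k**4 + 112*k**3 + 253*k**2 + 263*k + 99)/(20*k**4 + 32*k**3 + 37*k**2 + 13*k - 3).
Take A(k)=1, B(k)=1, C(k)=k**4 + 8*k**3/5 + 37*k**2/20 + 13*k/20 - 3/20.
Need (1)·f(k+1) − (1)·f(k) = k**4 + 8*k**3/5 + 37*k**2/20 + 13*k/20 - 3/20.
deg f ≤ 5 (via 0,0,4).
Solving with deg f ≤ 5: f(k) = k*(4*k**4 - 2*k**3 + 3*k**2 - 4*k - 4)/20.
So s_k = (B(k−1)f/C)·t_k = (k*(4*k**4 - 2*k**3 + 3*k**2 - 4*k - 4)/(20*k**4 + 32*k**3 + 37*k**2 + 13*k - 3))·t_k = k*(4*k**4 - 2*k**3 + 3*k**2 - 4*k - 4).
s_(k+1) − s_k = 20*k**4 + 32*k**3 + 37*k**2 + 13*k - 3 = t_k.
s_(n+1) = 4*n**5 + 18*n**4 + 35*n**3 + 33*n**2 + 9*n - 3 and s_(2) = 96, so S(n) = 4*n**5 + 18*n**4 + 35*n**3 + 33*n**2 + 9*n - 99.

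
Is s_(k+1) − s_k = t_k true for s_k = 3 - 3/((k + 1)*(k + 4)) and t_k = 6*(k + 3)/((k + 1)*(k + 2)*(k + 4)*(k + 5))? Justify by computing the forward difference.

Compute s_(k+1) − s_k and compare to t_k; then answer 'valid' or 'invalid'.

valid; difference matches t_k

s_(k+1) = 3 - 3/((k + 2)*(k + 5))
s_(k+1) − s_k = 6*(k + 3)/(k**4 + 12*k**3 + 49*k**2 + 78*k + 40)
(s_(k+1) − s_k) − t_k = 0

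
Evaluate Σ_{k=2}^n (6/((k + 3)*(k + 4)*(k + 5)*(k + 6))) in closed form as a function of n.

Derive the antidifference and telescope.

S(n) = (n**3 + 15*n**2 + 74*n - 90)/(105*(n**3 + 15*n**2 + 74*n + 120))

The ratio is (k + 3)/(k + 7).
Gosper form: A/B · C(k+1)/C(k) with A=k + 3, B=k + 7, C=1.
Key eq: (k + 3)·f(k+1) = (k + 6)·f(k) + (1).
d = 3 from the (1,1,0) case.
Coefficient equations give f(k) = k*(k**2 + 12*k + 47)/180.
So s_k = (B(k−1)f/C)·t_k = (k*(k + 6)*(k**2 + 12*k + 47)/180)·t_k = k*(k**2 + 12*k + 47)/(30*(k + 3)*(k + 4)*(k + 5)).
Check: Δs_k = 6/(k**4 + 18*k**3 + 119*k**2 + 342*k + 360). ✓
s_(n+1) = (n**3 + 15*n**2 + 74*n + 60)/(30*(n**3 + 15*n**2 + 74*n + 120)) and s_(2) = 1/42, so S(n) = (n**3 + 15*n**2 + 74*n - 90)/(105*(n**3 + 15*n**2 + 74*n + 120)).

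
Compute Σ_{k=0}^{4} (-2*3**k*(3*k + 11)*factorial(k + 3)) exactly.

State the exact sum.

Σ = -19595508

t_(k+1)/t_k = 3*(k + 4)*(3*k + 14)/(3*k + 11).
A = 3*k + 12, B = 1, C = k + 11/3.
Solve (3*k + 12)·f(k+1) − (1)·f(k) = k + 11/3.
Bound: deg f ≤ 0.
Solve for f: f(k) = 1/3 (degree 0 ≤ 0).
Certificate R = B(k−1)f/C = 1/(3*k + 11) gives s_k = -2*3**k*factorial(k + 3).
Verify: -2*3**k*(3*k + 11)*factorial(k + 3) matches t_k.
Sum = s_(5) − s_(0); s_(5) = -19595520, s_(0) = -12 ⇒ -19595508.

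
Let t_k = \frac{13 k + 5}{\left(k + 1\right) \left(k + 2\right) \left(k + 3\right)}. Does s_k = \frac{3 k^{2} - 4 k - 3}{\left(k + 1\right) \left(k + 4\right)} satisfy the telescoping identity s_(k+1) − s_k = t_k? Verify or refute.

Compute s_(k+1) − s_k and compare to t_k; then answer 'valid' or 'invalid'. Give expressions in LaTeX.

s_(k+1) = (-4*k + 3*(k + 1)**2 - 7)/((k + 2)*(k + 5))
s_(k+1) − s_k = (19*k**2 + 49*k + 14)/(k**4 + 12*k**3 + 49*k**2 + 78*k + 40)
(s_(k+1) − s_k) − t_k = 2*(3*k**3 - 8*k**2 - 72*k - 29)/(k**5 + 15*k**4 + 85*k**3 + 225*k**2 + 274*k + 120)

Invalid: residual \frac{2 \left(3 k^{3} - 8 k^{2} - 72 k - 29\right)}{k^{5} + 15 k^{4} + 85 k^{3} + 225 k^{2} + 274 k + 120} ≠ 0.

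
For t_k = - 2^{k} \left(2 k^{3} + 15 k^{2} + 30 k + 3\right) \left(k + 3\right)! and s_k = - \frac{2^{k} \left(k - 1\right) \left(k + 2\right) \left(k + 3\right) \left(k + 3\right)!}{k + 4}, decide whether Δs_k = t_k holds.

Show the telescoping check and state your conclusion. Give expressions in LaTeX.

s_(k+1) = -2**(k + 1)*k*(k + 3)*(k + 4)*factorial(k + 4)/(k + 5)
s_(k+1) − s_k = -2**k*(k + 3)*(2*k**4 + 23*k**3 + 90*k**2 + 125*k + 10)*factorial(k + 3)/((k + 4)*(k + 5))
(s_(k+1) − s_k) − t_k = 2**(k + 1)*(2*k**4 + 23*k**3 + 89*k**2 + 121*k + 15)*factorial(k + 3)/((k + 4)*(k + 5))

Invalid: residual \frac{2^{k + 1} \left(2 k^{4} + 23 k^{3} + 89 k^{2} + 121 k + 15\right) \left(k + 3\right)!}{\left(k + 4\right) \left(k + 5\right)} ≠ 0.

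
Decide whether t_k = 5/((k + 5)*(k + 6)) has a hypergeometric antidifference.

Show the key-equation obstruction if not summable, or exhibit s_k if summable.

Yes. s_k = k/(k + 5).

t_(k+1)/t_k = (k + 5)/(k + 7).
A = k + 5, B = k + 7, C = 1.
Key eq: (k + 5)·f(k+1) = (k + 6)·f(k) + (1).
d = 1 from the (1,1,0) case.
Solving with deg f ≤ 1: f(k) = k/5.
Get s_k = R·t_k = k/(k + 5) with R(k) = B(k−1)f(k)/C(k) = k*(k + 6)/5.
Verify: 5/(k**2 + 11*k + 30) matches t_k.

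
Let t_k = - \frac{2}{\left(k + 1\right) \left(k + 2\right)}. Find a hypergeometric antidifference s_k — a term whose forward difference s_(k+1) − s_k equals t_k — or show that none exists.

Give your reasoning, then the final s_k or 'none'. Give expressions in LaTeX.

Ratio r(k) = (k + 1)/(k + 3).
A = k + 1, B = k + 3, C = 1.
Need (k + 1)·f(k+1) − (k + 2)·f(k) = 1.
Degrees (1,1,0) ⇒ d ≤ 1.
Solving with deg f ≤ 1: f(k) = k.
R(k) = B(k−1)·f(k)/C(k) = k*(k + 2); s_k = R·t_k = -2*k/(k + 1).
s_(k+1) − s_k = -2/(k**2 + 3*k + 2) = t_k.

s_k = - \frac{2 k}{k + 1}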